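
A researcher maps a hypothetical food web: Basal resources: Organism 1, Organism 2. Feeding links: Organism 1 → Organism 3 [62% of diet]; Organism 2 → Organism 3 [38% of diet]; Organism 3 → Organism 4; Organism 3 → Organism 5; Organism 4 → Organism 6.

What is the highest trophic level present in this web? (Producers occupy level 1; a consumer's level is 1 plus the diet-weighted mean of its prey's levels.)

4

Organism 3: 1 + (0.62×1 + 0.38×1) = 2
Organism 4: 1 + 2 = 3
Organism 5: 1 + 2 = 3
Organism 6: 1 + 3 = 4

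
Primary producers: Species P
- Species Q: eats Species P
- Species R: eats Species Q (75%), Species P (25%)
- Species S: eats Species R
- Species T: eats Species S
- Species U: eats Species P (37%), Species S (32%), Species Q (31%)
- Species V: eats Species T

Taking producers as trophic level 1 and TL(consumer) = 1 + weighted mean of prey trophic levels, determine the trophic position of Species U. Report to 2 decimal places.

3.19

Species Q: 1 + 1 = 2
Species R: 1 + (0.75×2 + 0.25×1) = 2.75
Species S: 1 + 2.75 = 3.75
Species T: 1 + 3.75 = 4.75
Species U: 1 + (0.37×1 + 0.32×3.75 + 0.31×2) = 3.19
Species V: 1 + 4.75 = 5.75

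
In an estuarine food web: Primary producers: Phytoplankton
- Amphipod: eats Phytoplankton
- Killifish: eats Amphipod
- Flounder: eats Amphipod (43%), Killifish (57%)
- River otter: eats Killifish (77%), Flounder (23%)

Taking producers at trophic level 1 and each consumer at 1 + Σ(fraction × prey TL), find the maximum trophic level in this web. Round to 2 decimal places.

Amphipod: 1 + 1 = 2
Killifish: 1 + 2 = 3
Flounder: 1 + (0.43×2 + 0.57×3) = 3.57
River otter: 1 + (0.77×3 + 0.23×3.57) = 4.1311

4.13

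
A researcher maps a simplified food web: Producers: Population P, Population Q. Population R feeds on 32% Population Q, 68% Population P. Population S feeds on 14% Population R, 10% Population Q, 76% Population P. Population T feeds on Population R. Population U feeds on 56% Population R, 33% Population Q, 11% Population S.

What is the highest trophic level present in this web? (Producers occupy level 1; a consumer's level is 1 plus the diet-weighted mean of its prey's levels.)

3

Population R: 1 + (0.32×1 + 0.68×1) = 2
Population S: 1 + (0.14×2 + 0.1×1 + 0.76×1) = 2.14
Population T: 1 + 2 = 3
Population U: 1 + (0.56×2 + 0.33×1 + 0.11×2.14) = 2.6854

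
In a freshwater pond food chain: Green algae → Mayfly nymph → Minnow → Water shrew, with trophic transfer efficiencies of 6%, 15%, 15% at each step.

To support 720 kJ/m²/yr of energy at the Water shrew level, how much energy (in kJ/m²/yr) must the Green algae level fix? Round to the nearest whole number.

533333 kJ/m²/yr

Cumulative transfer efficiency: 0.06 × 0.15 × 0.15 = 0.00135
Green algae energy = 720 / 0.00135 = 533333 kJ/m²/yr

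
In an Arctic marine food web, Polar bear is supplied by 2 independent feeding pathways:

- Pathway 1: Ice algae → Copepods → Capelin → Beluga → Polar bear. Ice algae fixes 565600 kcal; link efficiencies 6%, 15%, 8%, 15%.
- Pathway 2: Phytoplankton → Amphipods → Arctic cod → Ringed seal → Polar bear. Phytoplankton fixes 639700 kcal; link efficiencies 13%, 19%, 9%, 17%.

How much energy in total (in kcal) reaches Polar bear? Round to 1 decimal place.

302.8 kcal

Pathway 1: 565600 × 0.06 × 0.15 × 0.08 × 0.15 = 61.0848 kcal
Pathway 2: 639700 × 0.13 × 0.19 × 0.09 × 0.17 = 241.749027 kcal
Total at Polar bear: 61.0848 + 241.749027 = 302.833827 kcal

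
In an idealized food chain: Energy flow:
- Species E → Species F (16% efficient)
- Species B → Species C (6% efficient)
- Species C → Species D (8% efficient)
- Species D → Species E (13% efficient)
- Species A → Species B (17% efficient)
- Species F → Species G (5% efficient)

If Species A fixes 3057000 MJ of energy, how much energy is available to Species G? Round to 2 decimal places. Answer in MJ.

Species B: 3057000 × 0.17 = 519690 MJ
Species C: 519690 × 0.06 = 31181.4 MJ
Species D: 31181.4 × 0.08 = 2494.512 MJ
Species E: 2494.512 × 0.13 = 324.28656 MJ
Species F: 324.28656 × 0.16 = 51.8858496 MJ
Species G: 51.8858496 × 0.05 = 2.59429248 MJ

2.59 MJ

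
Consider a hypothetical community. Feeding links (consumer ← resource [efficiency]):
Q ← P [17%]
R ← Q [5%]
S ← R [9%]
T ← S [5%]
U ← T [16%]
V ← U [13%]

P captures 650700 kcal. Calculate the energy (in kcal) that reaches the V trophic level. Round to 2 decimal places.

Q: 650700 × 0.17 = 110619 kcal
R: 110619 × 0.05 = 5530.95 kcal
S: 5530.95 × 0.09 = 497.7855 kcal
T: 497.7855 × 0.05 = 24.889275 kcal
U: 24.889275 × 0.16 = 3.982284 kcal
V: 3.982284 × 0.13 = 0.51769692 kcal

0.52 kcal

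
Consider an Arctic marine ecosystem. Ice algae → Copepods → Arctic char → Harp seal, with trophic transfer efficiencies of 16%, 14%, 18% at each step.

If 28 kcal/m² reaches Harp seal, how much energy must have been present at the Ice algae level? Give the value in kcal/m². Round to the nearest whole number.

6944 kcal/m²

Cumulative transfer efficiency: 0.16 × 0.14 × 0.18 = 0.004032
Ice algae energy = 28 / 0.004032 = 6944 kcal/m²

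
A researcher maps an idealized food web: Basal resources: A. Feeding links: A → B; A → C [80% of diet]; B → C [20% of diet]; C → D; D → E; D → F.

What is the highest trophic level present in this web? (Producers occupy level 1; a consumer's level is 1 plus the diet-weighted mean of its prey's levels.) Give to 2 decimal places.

B: 1 + 1 = 2
C: 1 + (0.8×1 + 0.2×2) = 2.2
D: 1 + 2.2 = 3.2
E: 1 + 3.2 = 4.2
F: 1 + 3.2 = 4.2

4.20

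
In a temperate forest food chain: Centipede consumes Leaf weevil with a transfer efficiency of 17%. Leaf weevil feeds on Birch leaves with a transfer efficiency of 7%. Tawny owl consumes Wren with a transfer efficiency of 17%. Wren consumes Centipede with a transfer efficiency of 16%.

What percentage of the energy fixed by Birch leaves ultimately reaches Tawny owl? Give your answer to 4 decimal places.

Product of link efficiencies: 0.07 × 0.17 × 0.16 × 0.17 = 0.00032368
As a percentage: 0.00032368 × 100 = 0.0324%

0.0324%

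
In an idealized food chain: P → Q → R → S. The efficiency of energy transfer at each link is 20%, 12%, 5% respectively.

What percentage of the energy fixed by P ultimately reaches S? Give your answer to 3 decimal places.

0.120%

Product of link efficiencies: 0.2 × 0.12 × 0.05 = 0.0012
As a percentage: 0.0012 × 100 = 0.120%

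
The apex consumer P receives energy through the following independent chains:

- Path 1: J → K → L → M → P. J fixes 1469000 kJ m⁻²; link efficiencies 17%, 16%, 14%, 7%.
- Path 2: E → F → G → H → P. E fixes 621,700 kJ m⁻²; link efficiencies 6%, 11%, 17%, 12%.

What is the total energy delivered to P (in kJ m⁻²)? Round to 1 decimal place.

Path 1: 1469000 × 0.17 × 0.16 × 0.14 × 0.07 = 391.57664 kJ m⁻²
Path 2: 621700 × 0.06 × 0.11 × 0.17 × 0.12 = 83.705688 kJ m⁻²
Total at P: 391.57664 + 83.705688 = 475.282328 kJ m⁻²

475.3 kJ m⁻²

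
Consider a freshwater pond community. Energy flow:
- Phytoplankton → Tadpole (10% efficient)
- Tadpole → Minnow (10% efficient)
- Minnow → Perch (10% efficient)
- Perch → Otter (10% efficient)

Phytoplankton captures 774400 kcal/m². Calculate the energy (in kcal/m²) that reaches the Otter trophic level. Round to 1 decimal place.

77.4 kcal/m²

Tadpole: 774400 × 0.1 = 77440 kcal/m²
Minnow: 77440 × 0.1 = 7744 kcal/m²
Perch: 7744 × 0.1 = 774.4 kcal/m²
Otter: 774.4 × 0.1 = 77.44 kcal/m²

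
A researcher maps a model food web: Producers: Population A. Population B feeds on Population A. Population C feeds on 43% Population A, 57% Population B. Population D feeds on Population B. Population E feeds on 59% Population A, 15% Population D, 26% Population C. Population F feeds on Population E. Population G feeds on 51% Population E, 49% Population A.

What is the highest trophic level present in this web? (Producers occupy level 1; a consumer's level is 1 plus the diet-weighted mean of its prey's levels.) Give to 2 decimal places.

3.71

Population B: 1 + 1 = 2
Population C: 1 + (0.43×1 + 0.57×2) = 2.57
Population D: 1 + 2 = 3
Population E: 1 + (0.59×1 + 0.15×3 + 0.26×2.57) = 2.7082
Population F: 1 + 2.7082 = 3.7082
Population G: 1 + (0.51×2.7082 + 0.49×1) = 2.871182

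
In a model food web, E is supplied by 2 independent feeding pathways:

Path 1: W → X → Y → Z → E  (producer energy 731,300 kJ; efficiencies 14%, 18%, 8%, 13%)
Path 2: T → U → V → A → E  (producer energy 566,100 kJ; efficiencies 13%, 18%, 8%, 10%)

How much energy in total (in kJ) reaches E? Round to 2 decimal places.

297.63 kJ

Path 1: 731300 × 0.14 × 0.18 × 0.08 × 0.13 = 191.659104 kJ
Path 2: 566100 × 0.13 × 0.18 × 0.08 × 0.1 = 105.97392 kJ
Total at E: 191.659104 + 105.97392 = 297.633024 kJ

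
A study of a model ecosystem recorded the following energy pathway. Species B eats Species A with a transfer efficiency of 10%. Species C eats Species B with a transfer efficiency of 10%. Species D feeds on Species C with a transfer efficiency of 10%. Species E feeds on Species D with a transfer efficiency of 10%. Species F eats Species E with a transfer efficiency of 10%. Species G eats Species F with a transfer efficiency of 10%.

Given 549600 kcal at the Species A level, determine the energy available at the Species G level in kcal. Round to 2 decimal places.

Species B: 549600 × 0.1 = 54960 kcal
Species C: 54960 × 0.1 = 5496 kcal
Species D: 5496 × 0.1 = 549.6 kcal
Species E: 549.6 × 0.1 = 54.96 kcal
Species F: 54.96 × 0.1 = 5.496 kcal
Species G: 5.496 × 0.1 = 0.5496 kcal

0.55 kcal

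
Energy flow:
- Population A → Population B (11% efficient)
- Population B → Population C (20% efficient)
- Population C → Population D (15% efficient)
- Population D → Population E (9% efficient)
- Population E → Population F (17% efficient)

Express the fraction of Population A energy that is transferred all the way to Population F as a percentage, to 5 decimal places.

Product of link efficiencies: 0.11 × 0.2 × 0.15 × 0.09 × 0.17 = 0.00005049
As a percentage: 0.00005049 × 100 = 0.00505%

0.00505%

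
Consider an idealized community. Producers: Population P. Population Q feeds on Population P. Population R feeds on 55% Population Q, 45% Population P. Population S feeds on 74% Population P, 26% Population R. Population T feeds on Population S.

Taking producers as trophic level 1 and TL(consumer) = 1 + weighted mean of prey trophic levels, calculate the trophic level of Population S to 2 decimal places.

Population Q: 1 + 1 = 2
Population R: 1 + (0.55×2 + 0.45×1) = 2.55
Population S: 1 + (0.74×1 + 0.26×2.55) = 2.403
Population T: 1 + 2.403 = 3.403

2.40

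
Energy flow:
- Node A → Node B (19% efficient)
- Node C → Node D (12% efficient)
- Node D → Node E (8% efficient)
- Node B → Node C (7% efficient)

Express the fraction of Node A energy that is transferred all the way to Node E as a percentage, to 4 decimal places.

0.0128%

Product of link efficiencies: 0.19 × 0.07 × 0.12 × 0.08 = 0.00012768
As a percentage: 0.00012768 × 100 = 0.0128%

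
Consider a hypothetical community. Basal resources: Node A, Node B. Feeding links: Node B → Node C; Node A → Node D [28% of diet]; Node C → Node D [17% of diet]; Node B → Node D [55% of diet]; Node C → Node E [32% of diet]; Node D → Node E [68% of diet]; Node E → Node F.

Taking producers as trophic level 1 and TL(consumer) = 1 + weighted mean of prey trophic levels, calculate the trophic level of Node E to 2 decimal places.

Node C: 1 + 1 = 2
Node D: 1 + (0.28×1 + 0.17×2 + 0.55×1) = 2.17
Node E: 1 + (0.32×2 + 0.68×2.17) = 3.1156
Node F: 1 + 3.1156 = 4.1156

3.12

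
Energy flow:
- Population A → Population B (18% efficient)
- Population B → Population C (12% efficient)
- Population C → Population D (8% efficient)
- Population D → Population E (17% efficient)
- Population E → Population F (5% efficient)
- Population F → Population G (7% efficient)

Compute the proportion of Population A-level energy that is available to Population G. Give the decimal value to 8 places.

Product of link efficiencies: 0.18 × 0.12 × 0.08 × 0.17 × 0.05 × 0.07 = 0.00000102816

0.00000103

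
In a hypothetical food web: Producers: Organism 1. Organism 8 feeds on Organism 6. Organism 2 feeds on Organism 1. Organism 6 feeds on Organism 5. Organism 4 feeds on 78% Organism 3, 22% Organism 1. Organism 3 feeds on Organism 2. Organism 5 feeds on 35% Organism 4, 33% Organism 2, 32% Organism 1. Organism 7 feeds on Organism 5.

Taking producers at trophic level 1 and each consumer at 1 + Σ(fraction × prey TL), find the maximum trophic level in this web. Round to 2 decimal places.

5.23

Organism 2: 1 + 1 = 2
Organism 3: 1 + 2 = 3
Organism 4: 1 + (0.78×3 + 0.22×1) = 3.56
Organism 5: 1 + (0.35×3.56 + 0.33×2 + 0.32×1) = 3.226
Organism 6: 1 + 3.226 = 4.226
Organism 7: 1 + 3.226 = 4.226
Organism 8: 1 + 4.226 = 5.226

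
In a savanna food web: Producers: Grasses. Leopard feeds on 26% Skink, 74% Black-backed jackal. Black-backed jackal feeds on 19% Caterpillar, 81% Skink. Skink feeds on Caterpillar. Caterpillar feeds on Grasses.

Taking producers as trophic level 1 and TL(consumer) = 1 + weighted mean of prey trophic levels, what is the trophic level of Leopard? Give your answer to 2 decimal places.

4.60

Caterpillar: 1 + 1 = 2
Skink: 1 + 2 = 3
Black-backed jackal: 1 + (0.19×2 + 0.81×3) = 3.81
Leopard: 1 + (0.26×3 + 0.74×3.81) = 4.5994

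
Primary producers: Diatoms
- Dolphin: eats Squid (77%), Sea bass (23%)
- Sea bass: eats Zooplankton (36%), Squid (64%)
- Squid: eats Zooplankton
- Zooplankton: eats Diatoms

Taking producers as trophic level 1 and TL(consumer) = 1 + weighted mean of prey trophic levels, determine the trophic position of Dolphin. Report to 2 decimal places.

Zooplankton: 1 + 1 = 2
Squid: 1 + 2 = 3
Sea bass: 1 + (0.36×2 + 0.64×3) = 3.64
Dolphin: 1 + (0.77×3 + 0.23×3.64) = 4.1472

4.15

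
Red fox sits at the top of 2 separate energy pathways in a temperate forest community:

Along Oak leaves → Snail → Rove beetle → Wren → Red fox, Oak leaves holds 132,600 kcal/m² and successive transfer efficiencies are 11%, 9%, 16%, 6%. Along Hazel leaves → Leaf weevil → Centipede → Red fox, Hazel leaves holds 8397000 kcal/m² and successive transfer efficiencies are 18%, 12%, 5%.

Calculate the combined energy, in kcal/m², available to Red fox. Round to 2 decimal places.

Via Oak leaves: 132600 × 0.11 × 0.09 × 0.16 × 0.06 = 12.602304 kcal/m²
Via Hazel leaves: 8397000 × 0.18 × 0.12 × 0.05 = 9068.76 kcal/m²
Total at Red fox: 12.602304 + 9068.76 = 9081.362304 kcal/m²

9081.36 kcal/m²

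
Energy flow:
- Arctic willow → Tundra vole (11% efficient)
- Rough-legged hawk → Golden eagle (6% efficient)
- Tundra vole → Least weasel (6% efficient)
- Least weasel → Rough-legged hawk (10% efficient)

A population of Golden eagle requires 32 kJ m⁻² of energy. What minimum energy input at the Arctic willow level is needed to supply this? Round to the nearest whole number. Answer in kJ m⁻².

Cumulative transfer efficiency: 0.11 × 0.06 × 0.1 × 0.06 = 0.0000396
Arctic willow energy = 32 / 0.0000396 = 808081 kJ m⁻²

808081 kJ m⁻²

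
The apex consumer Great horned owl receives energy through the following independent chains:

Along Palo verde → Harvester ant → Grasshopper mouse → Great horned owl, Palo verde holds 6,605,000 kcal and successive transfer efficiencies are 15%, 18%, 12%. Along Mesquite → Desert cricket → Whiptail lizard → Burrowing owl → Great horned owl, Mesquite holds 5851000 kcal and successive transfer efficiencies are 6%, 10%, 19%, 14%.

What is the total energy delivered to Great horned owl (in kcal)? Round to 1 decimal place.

22334.0 kcal

Via Palo verde: 6605000 × 0.15 × 0.18 × 0.12 = 21400.2 kcal
Via Mesquite: 5851000 × 0.06 × 0.1 × 0.19 × 0.14 = 933.8196 kcal
Total at Great horned owl: 21400.2 + 933.8196 = 22334.0196 kcal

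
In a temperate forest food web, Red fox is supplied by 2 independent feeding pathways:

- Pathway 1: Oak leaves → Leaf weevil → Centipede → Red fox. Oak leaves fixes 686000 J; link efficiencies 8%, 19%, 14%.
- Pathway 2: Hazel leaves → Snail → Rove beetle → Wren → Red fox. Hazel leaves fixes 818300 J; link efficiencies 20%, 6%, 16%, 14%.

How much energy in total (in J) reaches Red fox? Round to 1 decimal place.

Pathway 1: 686000 × 0.08 × 0.19 × 0.14 = 1459.808 J
Pathway 2: 818300 × 0.2 × 0.06 × 0.16 × 0.14 = 219.95904 J
Total at Red fox: 1459.808 + 219.95904 = 1679.76704 J

1679.8 J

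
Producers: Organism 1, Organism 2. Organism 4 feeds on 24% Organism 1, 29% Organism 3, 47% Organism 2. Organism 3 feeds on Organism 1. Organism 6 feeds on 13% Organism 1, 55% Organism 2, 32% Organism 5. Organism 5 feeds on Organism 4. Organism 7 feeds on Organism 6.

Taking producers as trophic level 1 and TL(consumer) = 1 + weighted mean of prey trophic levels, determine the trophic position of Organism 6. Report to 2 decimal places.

Organism 3: 1 + 1 = 2
Organism 4: 1 + (0.24×1 + 0.29×2 + 0.47×1) = 2.29
Organism 5: 1 + 2.29 = 3.29
Organism 6: 1 + (0.13×1 + 0.55×1 + 0.32×3.29) = 2.7328
Organism 7: 1 + 2.7328 = 3.7328

2.73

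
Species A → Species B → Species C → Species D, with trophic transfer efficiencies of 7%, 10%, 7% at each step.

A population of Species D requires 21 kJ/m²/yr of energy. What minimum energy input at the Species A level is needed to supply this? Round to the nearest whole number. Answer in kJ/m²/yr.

42857 kJ/m²/yr

Cumulative transfer efficiency: 0.07 × 0.1 × 0.07 = 0.00049
Species A energy = 21 / 0.00049 = 42857 kJ/m²/yr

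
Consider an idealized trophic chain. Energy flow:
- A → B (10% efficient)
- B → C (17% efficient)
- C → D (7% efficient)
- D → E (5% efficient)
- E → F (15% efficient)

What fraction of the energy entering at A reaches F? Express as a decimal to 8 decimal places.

0.00000893

Product of link efficiencies: 0.1 × 0.17 × 0.07 × 0.05 × 0.15 = 0.000008925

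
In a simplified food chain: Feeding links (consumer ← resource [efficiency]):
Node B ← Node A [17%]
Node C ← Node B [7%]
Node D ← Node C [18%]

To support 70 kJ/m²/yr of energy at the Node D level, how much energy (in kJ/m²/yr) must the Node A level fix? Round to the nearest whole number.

32680 kJ/m²/yr

Cumulative transfer efficiency: 0.17 × 0.07 × 0.18 = 0.002142
Node A energy = 70 / 0.002142 = 32680 kJ/m²/yr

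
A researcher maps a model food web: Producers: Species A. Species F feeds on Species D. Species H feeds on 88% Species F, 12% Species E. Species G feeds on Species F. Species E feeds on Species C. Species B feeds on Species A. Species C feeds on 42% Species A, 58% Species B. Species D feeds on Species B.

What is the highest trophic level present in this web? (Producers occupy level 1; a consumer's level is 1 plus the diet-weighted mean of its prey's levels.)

5

Species B: 1 + 1 = 2
Species C: 1 + (0.42×1 + 0.58×2) = 2.58
Species D: 1 + 2 = 3
Species E: 1 + 2.58 = 3.58
Species F: 1 + 3 = 4
Species G: 1 + 4 = 5
Species H: 1 + (0.88×4 + 0.12×3.58) = 4.9496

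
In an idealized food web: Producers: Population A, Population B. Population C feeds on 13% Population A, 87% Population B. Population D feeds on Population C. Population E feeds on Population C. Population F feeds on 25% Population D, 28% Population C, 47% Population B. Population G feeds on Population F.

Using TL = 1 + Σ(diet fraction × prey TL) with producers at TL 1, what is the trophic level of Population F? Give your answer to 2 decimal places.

Population C: 1 + (0.13×1 + 0.87×1) = 2
Population D: 1 + 2 = 3
Population E: 1 + 2 = 3
Population F: 1 + (0.25×3 + 0.28×2 + 0.47×1) = 2.78
Population G: 1 + 2.78 = 3.78

2.78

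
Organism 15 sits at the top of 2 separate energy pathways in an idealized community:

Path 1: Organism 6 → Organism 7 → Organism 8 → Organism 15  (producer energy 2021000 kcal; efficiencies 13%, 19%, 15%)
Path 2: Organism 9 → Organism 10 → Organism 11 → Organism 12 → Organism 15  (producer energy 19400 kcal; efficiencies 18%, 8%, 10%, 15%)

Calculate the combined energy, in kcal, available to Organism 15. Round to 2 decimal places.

7492.00 kcal

Path 1: 2021000 × 0.13 × 0.19 × 0.15 = 7487.805 kcal
Path 2: 19400 × 0.18 × 0.08 × 0.1 × 0.15 = 4.1904 kcal
Total at Organism 15: 7487.805 + 4.1904 = 7491.9954 kcal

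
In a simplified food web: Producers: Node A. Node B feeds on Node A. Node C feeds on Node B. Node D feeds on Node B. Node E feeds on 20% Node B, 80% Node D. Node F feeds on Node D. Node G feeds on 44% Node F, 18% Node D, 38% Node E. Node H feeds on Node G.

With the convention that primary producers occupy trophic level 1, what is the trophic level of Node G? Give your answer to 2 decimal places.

Node B: 1 + 1 = 2
Node C: 1 + 2 = 3
Node D: 1 + 2 = 3
Node E: 1 + (0.2×2 + 0.8×3) = 3.8
Node F: 1 + 3 = 4
Node G: 1 + (0.44×4 + 0.18×3 + 0.38×3.8) = 4.744
Node H: 1 + 4.744 = 5.744

4.74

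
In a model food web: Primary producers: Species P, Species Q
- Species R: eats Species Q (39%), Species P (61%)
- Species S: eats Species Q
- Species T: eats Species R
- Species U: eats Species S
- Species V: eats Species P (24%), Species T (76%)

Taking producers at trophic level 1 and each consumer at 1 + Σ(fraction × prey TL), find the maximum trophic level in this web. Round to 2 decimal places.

3.52

Species R: 1 + (0.39×1 + 0.61×1) = 2
Species S: 1 + 1 = 2
Species T: 1 + 2 = 3
Species U: 1 + 2 = 3
Species V: 1 + (0.24×1 + 0.76×3) = 3.52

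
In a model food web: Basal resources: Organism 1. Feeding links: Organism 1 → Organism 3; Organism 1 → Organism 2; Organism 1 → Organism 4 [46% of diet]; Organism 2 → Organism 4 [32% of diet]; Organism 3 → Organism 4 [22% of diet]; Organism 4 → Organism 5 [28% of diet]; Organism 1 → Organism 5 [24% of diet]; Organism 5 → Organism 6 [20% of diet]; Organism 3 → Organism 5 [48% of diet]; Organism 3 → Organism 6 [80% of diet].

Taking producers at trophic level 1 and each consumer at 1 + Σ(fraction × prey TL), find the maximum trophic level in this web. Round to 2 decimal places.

3.18

Organism 2: 1 + 1 = 2
Organism 3: 1 + 1 = 2
Organism 4: 1 + (0.46×1 + 0.22×2 + 0.32×2) = 2.54
Organism 5: 1 + (0.48×2 + 0.28×2.54 + 0.24×1) = 2.9112
Organism 6: 1 + (0.2×2.9112 + 0.8×2) = 3.18224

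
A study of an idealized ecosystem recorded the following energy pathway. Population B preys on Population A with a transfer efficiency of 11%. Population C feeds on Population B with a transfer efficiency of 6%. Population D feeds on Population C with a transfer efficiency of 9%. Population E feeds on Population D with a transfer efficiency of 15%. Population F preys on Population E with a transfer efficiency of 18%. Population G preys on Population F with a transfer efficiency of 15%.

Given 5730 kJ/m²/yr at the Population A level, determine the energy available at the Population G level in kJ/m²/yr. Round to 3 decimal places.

Population B: 5730 × 0.11 = 630.3 kJ/m²/yr
Population C: 630.3 × 0.06 = 37.818 kJ/m²/yr
Population D: 37.818 × 0.09 = 3.40362 kJ/m²/yr
Population E: 3.40362 × 0.15 = 0.510543 kJ/m²/yr
Population F: 0.510543 × 0.18 = 0.09189774 kJ/m²/yr
Population G: 0.09189774 × 0.15 = 0.013784661 kJ/m²/yr

0.014 kJ/m²/yr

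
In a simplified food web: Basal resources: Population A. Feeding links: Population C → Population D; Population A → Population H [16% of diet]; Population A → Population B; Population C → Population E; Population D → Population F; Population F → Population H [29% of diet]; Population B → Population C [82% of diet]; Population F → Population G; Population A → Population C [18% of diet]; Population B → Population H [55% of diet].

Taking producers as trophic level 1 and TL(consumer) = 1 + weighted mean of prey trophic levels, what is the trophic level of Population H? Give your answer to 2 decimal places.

3.66

Population B: 1 + 1 = 2
Population C: 1 + (0.82×2 + 0.18×1) = 2.82
Population D: 1 + 2.82 = 3.82
Population E: 1 + 2.82 = 3.82
Population F: 1 + 3.82 = 4.82
Population G: 1 + 4.82 = 5.82
Population H: 1 + (0.55×2 + 0.29×4.82 + 0.16×1) = 3.6578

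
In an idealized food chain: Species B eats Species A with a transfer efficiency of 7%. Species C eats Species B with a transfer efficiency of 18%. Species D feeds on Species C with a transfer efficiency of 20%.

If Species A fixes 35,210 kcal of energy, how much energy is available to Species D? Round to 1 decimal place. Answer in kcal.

Species B: 35210 × 0.07 = 2464.7 kcal
Species C: 2464.7 × 0.18 = 443.646 kcal
Species D: 443.646 × 0.2 = 88.7292 kcal

88.7 kcal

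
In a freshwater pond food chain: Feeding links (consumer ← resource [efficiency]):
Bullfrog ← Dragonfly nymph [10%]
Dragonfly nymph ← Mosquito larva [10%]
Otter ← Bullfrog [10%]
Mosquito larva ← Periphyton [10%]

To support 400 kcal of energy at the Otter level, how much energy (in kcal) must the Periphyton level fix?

Cumulative transfer efficiency: 0.1 × 0.1 × 0.1 × 0.1 = 0.0001
Periphyton energy = 400 / 0.0001 = 4000000 kcal

4000000 kcal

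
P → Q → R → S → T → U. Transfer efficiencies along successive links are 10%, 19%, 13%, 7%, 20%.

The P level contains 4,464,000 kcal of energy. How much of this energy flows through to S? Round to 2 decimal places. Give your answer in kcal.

11026.08 kcal

Q: 4464000 × 0.1 = 446400 kcal
R: 446400 × 0.19 = 84816 kcal
S: 84816 × 0.13 = 11026.08 kcal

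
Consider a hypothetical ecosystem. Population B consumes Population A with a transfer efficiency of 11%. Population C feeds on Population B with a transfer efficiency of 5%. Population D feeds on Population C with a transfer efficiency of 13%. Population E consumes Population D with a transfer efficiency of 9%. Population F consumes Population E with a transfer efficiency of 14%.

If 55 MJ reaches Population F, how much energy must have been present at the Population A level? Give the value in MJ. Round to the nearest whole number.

Cumulative transfer efficiency: 0.11 × 0.05 × 0.13 × 0.09 × 0.14 = 0.000009009
Population A energy = 55 / 0.000009009 = 6105006 MJ

6105006 MJ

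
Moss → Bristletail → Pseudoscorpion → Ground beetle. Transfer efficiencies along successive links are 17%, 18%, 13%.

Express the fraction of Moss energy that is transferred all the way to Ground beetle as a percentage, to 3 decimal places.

0.398%

Product of link efficiencies: 0.17 × 0.18 × 0.13 = 0.003978
As a percentage: 0.003978 × 100 = 0.398%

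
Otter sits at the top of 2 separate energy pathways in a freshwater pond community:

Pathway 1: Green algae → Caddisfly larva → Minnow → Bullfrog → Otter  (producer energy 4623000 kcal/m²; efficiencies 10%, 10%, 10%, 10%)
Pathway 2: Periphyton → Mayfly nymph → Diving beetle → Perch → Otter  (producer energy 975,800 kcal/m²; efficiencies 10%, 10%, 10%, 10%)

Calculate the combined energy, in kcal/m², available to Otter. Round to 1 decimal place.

Pathway 1: 4623000 × 0.1 × 0.1 × 0.1 × 0.1 = 462.3 kcal/m²
Pathway 2: 975800 × 0.1 × 0.1 × 0.1 × 0.1 = 97.58 kcal/m²
Total at Otter: 462.3 + 97.58 = 559.88 kcal/m²

559.9 kcal/m²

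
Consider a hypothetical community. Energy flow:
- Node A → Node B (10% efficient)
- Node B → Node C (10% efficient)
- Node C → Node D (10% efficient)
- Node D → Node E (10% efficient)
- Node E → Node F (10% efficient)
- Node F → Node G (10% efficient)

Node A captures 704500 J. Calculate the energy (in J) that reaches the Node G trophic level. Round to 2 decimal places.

Node B: 704500 × 0.1 = 70450 J
Node C: 70450 × 0.1 = 7045 J
Node D: 7045 × 0.1 = 704.5 J
Node E: 704.5 × 0.1 = 70.45 J
Node F: 70.45 × 0.1 = 7.045 J
Node G: 7.045 × 0.1 = 0.7045 J

0.70 J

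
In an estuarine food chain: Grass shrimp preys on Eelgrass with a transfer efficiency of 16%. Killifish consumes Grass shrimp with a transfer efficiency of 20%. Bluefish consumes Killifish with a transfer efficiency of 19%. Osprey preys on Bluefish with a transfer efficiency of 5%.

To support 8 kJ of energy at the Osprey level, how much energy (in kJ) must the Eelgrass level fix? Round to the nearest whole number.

26316 kJ

Cumulative transfer efficiency: 0.16 × 0.2 × 0.19 × 0.05 = 0.000304
Eelgrass energy = 8 / 0.000304 = 26316 kJ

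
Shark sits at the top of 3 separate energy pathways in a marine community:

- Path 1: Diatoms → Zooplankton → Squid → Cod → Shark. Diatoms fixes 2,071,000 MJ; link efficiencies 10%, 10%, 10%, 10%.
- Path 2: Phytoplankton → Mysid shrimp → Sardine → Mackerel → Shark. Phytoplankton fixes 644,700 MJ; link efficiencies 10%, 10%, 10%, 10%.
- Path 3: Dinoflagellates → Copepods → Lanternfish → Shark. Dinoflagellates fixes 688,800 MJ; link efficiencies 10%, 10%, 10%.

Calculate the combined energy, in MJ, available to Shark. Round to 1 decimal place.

Path 1: 2071000 × 0.1 × 0.1 × 0.1 × 0.1 = 207.1 MJ
Path 2: 644700 × 0.1 × 0.1 × 0.1 × 0.1 = 64.47 MJ
Path 3: 688800 × 0.1 × 0.1 × 0.1 = 688.8 MJ
Total at Shark: 207.1 + 64.47 + 688.8 = 960.37 MJ

960.4 MJ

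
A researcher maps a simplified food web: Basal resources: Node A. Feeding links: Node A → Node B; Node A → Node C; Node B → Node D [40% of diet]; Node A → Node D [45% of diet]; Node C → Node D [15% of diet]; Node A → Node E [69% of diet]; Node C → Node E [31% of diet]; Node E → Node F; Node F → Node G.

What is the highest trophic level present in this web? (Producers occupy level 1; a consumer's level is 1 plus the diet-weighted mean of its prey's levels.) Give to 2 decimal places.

4.31

Node B: 1 + 1 = 2
Node C: 1 + 1 = 2
Node D: 1 + (0.4×2 + 0.45×1 + 0.15×2) = 2.55
Node E: 1 + (0.69×1 + 0.31×2) = 2.31
Node F: 1 + 2.31 = 3.31
Node G: 1 + 3.31 = 4.31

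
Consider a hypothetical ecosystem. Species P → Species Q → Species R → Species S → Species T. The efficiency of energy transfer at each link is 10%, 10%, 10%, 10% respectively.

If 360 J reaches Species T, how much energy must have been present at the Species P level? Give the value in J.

3600000 J

Cumulative transfer efficiency: 0.1 × 0.1 × 0.1 × 0.1 = 0.0001
Species P energy = 360 / 0.0001 = 3600000 J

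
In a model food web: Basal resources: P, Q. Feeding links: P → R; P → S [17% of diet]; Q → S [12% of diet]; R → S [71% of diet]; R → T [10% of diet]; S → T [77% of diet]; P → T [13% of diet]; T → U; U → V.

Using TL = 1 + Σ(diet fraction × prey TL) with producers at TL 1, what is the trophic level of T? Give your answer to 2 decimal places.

3.42

R: 1 + 1 = 2
S: 1 + (0.17×1 + 0.12×1 + 0.71×2) = 2.71
T: 1 + (0.1×2 + 0.77×2.71 + 0.13×1) = 3.4167
U: 1 + 3.4167 = 4.4167
V: 1 + 4.4167 = 5.4167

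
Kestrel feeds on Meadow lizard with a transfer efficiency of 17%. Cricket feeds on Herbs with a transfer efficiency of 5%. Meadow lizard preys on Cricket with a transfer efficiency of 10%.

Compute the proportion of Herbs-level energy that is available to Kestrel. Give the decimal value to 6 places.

Product of link efficiencies: 0.05 × 0.1 × 0.17 = 0.00085

0.000850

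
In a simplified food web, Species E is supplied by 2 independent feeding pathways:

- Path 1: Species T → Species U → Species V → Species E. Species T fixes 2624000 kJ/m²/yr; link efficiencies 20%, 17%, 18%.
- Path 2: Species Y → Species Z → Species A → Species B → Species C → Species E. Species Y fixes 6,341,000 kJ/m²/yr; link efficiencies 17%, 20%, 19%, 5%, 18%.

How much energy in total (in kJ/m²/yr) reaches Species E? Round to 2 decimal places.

Path 1: 2624000 × 0.2 × 0.17 × 0.18 = 16058.88 kJ/m²/yr
Path 2: 6341000 × 0.17 × 0.2 × 0.19 × 0.05 × 0.18 = 368.66574 kJ/m²/yr
Total at Species E: 16058.88 + 368.66574 = 16427.54574 kJ/m²/yr

16427.55 kJ/m²/yr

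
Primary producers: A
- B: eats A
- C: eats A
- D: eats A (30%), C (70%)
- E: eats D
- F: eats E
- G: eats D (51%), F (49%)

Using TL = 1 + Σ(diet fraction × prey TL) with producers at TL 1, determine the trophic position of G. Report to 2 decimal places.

4.68

B: 1 + 1 = 2
C: 1 + 1 = 2
D: 1 + (0.3×1 + 0.7×2) = 2.7
E: 1 + 2.7 = 3.7
F: 1 + 3.7 = 4.7
G: 1 + (0.51×2.7 + 0.49×4.7) = 4.68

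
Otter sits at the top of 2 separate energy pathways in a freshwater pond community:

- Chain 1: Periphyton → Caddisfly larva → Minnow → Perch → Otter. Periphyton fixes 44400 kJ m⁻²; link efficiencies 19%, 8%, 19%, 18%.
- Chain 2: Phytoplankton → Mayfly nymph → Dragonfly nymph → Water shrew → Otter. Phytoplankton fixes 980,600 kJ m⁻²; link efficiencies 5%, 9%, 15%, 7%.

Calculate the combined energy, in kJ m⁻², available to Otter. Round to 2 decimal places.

69.41 kJ m⁻²

Chain 1: 44400 × 0.19 × 0.08 × 0.19 × 0.18 = 23.080896 kJ m⁻²
Chain 2: 980600 × 0.05 × 0.09 × 0.15 × 0.07 = 46.33335 kJ m⁻²
Total at Otter: 23.080896 + 46.33335 = 69.414246 kJ m⁻²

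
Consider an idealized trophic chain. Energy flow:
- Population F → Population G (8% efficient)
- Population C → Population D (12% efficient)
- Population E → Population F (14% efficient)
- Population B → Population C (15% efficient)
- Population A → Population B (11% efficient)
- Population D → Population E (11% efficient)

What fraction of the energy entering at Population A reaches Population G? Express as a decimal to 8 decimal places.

0.00000244

Product of link efficiencies: 0.11 × 0.15 × 0.12 × 0.11 × 0.14 × 0.08 = 0.00000243936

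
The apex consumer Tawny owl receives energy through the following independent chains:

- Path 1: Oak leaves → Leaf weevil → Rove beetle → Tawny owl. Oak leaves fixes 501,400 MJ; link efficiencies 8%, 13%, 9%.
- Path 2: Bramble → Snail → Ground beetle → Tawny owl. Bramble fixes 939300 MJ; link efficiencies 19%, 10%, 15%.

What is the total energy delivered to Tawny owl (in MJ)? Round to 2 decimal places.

Path 1: 501400 × 0.08 × 0.13 × 0.09 = 469.3104 MJ
Path 2: 939300 × 0.19 × 0.1 × 0.15 = 2677.005 MJ
Total at Tawny owl: 469.3104 + 2677.005 = 3146.3154 MJ

3146.32 MJ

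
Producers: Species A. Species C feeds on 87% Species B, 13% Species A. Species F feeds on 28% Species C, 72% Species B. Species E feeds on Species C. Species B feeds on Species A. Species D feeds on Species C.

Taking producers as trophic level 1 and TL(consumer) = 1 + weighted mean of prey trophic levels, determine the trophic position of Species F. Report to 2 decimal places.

3.24

Species B: 1 + 1 = 2
Species C: 1 + (0.87×2 + 0.13×1) = 2.87
Species D: 1 + 2.87 = 3.87
Species E: 1 + 2.87 = 3.87
Species F: 1 + (0.28×2.87 + 0.72×2) = 3.2436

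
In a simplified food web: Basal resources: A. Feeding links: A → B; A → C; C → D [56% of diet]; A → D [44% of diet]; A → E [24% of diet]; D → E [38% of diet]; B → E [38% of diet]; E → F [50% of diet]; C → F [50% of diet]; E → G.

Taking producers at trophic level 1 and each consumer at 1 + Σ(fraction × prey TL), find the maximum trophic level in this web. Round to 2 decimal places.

B: 1 + 1 = 2
C: 1 + 1 = 2
D: 1 + (0.56×2 + 0.44×1) = 2.56
E: 1 + (0.24×1 + 0.38×2.56 + 0.38×2) = 2.9728
F: 1 + (0.5×2.9728 + 0.5×2) = 3.4864
G: 1 + 2.9728 = 3.9728

3.97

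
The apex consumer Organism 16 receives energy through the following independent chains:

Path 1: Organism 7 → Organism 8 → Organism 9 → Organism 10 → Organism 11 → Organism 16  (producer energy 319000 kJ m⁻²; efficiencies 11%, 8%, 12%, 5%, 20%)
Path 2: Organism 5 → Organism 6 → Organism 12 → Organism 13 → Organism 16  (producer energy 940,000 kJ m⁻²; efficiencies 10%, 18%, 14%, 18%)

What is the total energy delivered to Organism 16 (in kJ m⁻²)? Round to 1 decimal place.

Path 1: 319000 × 0.11 × 0.08 × 0.12 × 0.05 × 0.2 = 3.36864 kJ m⁻²
Path 2: 940000 × 0.1 × 0.18 × 0.14 × 0.18 = 426.384 kJ m⁻²
Total at Organism 16: 3.36864 + 426.384 = 429.75264 kJ m⁻²

429.8 kJ m⁻²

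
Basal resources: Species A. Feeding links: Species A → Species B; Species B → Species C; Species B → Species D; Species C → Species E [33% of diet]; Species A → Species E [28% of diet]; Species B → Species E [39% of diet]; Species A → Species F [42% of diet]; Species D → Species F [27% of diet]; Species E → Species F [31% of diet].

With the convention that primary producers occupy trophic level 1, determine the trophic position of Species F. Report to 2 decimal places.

3.18

Species B: 1 + 1 = 2
Species C: 1 + 2 = 3
Species D: 1 + 2 = 3
Species E: 1 + (0.33×3 + 0.28×1 + 0.39×2) = 3.05
Species F: 1 + (0.42×1 + 0.27×3 + 0.31×3.05) = 3.1755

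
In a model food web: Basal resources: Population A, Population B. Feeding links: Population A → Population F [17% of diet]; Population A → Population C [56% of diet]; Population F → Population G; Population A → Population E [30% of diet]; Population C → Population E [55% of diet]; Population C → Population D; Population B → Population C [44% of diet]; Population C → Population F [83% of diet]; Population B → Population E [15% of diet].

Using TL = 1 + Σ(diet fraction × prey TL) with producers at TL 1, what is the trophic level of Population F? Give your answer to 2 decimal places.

Population C: 1 + (0.44×1 + 0.56×1) = 2
Population D: 1 + 2 = 3
Population E: 1 + (0.3×1 + 0.55×2 + 0.15×1) = 2.55
Population F: 1 + (0.17×1 + 0.83×2) = 2.83
Population G: 1 + 2.83 = 3.83

2.83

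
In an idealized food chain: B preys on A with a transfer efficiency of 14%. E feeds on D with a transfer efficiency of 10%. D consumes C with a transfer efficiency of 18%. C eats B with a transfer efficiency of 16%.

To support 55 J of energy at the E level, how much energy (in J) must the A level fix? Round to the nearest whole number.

Cumulative transfer efficiency: 0.14 × 0.16 × 0.18 × 0.1 = 0.0004032
A energy = 55 / 0.0004032 = 136409 J

136409 J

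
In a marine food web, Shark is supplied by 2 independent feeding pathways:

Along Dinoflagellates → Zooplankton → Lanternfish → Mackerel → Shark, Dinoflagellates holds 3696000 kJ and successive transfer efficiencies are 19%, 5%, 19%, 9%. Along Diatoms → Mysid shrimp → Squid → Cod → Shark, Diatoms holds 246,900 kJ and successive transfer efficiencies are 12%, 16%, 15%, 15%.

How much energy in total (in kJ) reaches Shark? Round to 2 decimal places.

Via Dinoflagellates: 3696000 × 0.19 × 0.05 × 0.19 × 0.09 = 600.4152 kJ
Via Diatoms: 246900 × 0.12 × 0.16 × 0.15 × 0.15 = 106.6608 kJ
Total at Shark: 600.4152 + 106.6608 = 707.076 kJ

707.08 kJ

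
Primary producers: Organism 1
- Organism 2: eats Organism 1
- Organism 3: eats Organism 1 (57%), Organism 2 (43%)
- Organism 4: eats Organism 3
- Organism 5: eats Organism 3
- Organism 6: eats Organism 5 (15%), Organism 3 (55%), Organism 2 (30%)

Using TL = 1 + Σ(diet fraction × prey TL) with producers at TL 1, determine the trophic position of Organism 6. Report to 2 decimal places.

3.45

Organism 2: 1 + 1 = 2
Organism 3: 1 + (0.57×1 + 0.43×2) = 2.43
Organism 4: 1 + 2.43 = 3.43
Organism 5: 1 + 2.43 = 3.43
Organism 6: 1 + (0.15×3.43 + 0.55×2.43 + 0.3×2) = 3.451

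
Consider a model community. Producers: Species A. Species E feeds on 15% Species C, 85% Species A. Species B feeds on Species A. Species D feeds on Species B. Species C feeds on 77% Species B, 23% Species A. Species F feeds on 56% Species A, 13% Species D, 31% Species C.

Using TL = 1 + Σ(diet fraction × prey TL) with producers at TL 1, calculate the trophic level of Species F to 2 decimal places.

Species B: 1 + 1 = 2
Species C: 1 + (0.77×2 + 0.23×1) = 2.77
Species D: 1 + 2 = 3
Species E: 1 + (0.15×2.77 + 0.85×1) = 2.2655
Species F: 1 + (0.56×1 + 0.13×3 + 0.31×2.77) = 2.8087

2.81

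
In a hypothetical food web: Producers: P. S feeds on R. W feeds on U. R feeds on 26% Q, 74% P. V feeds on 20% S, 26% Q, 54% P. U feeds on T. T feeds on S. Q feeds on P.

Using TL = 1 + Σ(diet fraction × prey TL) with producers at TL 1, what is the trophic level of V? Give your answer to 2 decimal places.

2.71

Q: 1 + 1 = 2
R: 1 + (0.26×2 + 0.74×1) = 2.26
S: 1 + 2.26 = 3.26
T: 1 + 3.26 = 4.26
U: 1 + 4.26 = 5.26
V: 1 + (0.2×3.26 + 0.26×2 + 0.54×1) = 2.712
W: 1 + 5.26 = 6.26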